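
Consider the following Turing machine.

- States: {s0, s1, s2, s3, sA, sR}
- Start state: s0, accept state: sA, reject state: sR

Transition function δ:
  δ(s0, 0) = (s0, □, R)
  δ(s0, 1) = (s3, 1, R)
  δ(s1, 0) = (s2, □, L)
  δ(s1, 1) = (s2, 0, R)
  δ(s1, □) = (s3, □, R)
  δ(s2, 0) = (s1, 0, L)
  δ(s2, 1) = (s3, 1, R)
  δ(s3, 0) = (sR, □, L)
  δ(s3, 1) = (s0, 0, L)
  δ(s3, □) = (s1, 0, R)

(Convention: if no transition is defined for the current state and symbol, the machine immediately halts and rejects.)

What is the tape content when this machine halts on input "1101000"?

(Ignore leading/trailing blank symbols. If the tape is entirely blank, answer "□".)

Execution trace:
Initial: [s0]1101000
Step 1: δ(s0, 1) = (s3, 1, R) → 1[s3]101000
Step 2: δ(s3, 1) = (s0, 0, L) → [s0]1001000
Step 3: δ(s0, 1) = (s3, 1, R) → 1[s3]001000
Step 4: δ(s3, 0) = (sR, □, L) → [sR]1□01000

The machine reaches the reject state sR and halts.

Final tape (ignoring leading/trailing blanks): 1□01000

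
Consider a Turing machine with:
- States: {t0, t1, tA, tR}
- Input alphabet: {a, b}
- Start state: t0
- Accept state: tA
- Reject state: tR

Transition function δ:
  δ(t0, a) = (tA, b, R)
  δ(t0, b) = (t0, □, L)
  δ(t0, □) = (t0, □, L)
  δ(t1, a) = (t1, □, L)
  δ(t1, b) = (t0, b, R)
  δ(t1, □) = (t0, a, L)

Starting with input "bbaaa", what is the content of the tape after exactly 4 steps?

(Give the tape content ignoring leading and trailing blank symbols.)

Execution trace:
Initial: [t0]bbaaa
Step 1: δ(t0, b) = (t0, □, L) → [t0]□□baaa
Step 2: δ(t0, □) = (t0, □, L) → [t0]□□□baaa
Step 3: δ(t0, □) = (t0, □, L) → [t0]□□□□baaa
Step 4: δ(t0, □) = (t0, □, L) → [t0]□□□□□baaa

After 4 steps, the tape (ignoring leading/trailing blanks) is: baaa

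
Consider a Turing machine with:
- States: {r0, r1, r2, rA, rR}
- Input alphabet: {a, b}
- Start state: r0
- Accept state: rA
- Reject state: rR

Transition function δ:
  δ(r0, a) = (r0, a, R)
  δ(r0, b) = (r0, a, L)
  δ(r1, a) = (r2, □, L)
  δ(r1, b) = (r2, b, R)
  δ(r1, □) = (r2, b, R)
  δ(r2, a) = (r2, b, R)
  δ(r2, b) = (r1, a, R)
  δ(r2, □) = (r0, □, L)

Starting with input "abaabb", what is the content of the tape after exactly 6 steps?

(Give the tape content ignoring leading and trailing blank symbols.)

Execution trace:
Initial: [r0]abaabb
Step 1: δ(r0, a) = (r0, a, R) → a[r0]baabb
Step 2: δ(r0, b) = (r0, a, L) → [r0]aaaabb
Step 3: δ(r0, a) = (r0, a, R) → a[r0]aaabb
Step 4: δ(r0, a) = (r0, a, R) → aa[r0]aabb
Step 5: δ(r0, a) = (r0, a, R) → aaa[r0]abb
Step 6: δ(r0, a) = (r0, a, R) → aaaa[r0]bb

After 6 steps, the tape (ignoring leading/trailing blanks) is: aaaabb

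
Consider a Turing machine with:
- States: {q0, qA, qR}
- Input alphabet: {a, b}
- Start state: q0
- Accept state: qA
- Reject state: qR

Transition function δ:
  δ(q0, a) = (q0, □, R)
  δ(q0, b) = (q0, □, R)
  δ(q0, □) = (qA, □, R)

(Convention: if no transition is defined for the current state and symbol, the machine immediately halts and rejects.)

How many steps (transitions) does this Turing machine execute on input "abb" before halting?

Execution trace:
Initial: [q0]abb
Step 1: δ(q0, a) = (q0, □, R) → □[q0]bb
Step 2: δ(q0, b) = (q0, □, R) → □□[q0]b
Step 3: δ(q0, b) = (q0, □, R) → □□□[q0]□
Step 4: δ(q0, □) = (qA, □, R) → □□□□[qA]□

The machine reaches the accept state qA and halts.

The machine executed 4 steps before halting.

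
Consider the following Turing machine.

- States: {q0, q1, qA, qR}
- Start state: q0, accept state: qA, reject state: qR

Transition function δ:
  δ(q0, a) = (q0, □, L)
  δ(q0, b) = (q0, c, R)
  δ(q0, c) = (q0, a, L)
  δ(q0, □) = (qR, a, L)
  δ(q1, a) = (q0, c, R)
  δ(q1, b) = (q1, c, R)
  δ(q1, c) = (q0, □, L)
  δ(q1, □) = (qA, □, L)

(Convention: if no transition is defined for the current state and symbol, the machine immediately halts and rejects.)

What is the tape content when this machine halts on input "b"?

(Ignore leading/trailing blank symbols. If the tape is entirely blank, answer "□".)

Execution trace:
Initial: [q0]b
Step 1: δ(q0, b) = (q0, c, R) → c[q0]□
Step 2: δ(q0, □) = (qR, a, L) → [qR]ca

The machine reaches the reject state qR and halts.

Final tape (ignoring leading/trailing blanks): ca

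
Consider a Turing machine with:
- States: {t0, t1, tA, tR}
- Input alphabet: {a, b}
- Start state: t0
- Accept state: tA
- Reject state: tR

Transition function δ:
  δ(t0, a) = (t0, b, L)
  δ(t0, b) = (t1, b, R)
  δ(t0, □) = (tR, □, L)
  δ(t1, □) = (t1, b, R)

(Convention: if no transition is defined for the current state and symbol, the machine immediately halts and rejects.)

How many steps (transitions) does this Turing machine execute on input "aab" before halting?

Execution trace:
Initial: [t0]aab
Step 1: δ(t0, a) = (t0, b, L) → [t0]□bab
Step 2: δ(t0, □) = (tR, □, L) → [tR]□□bab

The machine reaches the reject state tR and halts.

The machine executed 2 steps before halting.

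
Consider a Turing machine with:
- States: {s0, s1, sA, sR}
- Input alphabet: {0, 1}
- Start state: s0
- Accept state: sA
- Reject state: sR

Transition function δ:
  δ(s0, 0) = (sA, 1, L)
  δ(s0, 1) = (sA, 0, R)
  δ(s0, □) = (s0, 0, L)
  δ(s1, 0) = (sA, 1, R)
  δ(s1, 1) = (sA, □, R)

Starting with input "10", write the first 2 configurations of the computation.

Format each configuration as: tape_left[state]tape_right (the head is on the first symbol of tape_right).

Transitions applied:
Step 1: δ(s0, 1) = (sA, 0, R)

The first 2 configurations are:
[s0]10 ⊢ 0[sA]0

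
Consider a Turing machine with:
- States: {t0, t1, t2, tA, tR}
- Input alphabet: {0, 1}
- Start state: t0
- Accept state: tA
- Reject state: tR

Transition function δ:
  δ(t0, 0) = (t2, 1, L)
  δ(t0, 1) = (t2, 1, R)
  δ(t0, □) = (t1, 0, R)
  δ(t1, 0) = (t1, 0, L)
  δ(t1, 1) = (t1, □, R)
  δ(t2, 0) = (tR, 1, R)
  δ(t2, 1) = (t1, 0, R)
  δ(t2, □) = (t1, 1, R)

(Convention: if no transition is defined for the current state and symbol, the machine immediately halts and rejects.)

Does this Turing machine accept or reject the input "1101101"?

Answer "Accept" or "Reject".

Execution trace:
Initial: [t0]1101101
Step 1: δ(t0, 1) = (t2, 1, R) → 1[t2]101101
Step 2: δ(t2, 1) = (t1, 0, R) → 10[t1]01101
Step 3: δ(t1, 0) = (t1, 0, L) → 1[t1]001101
Step 4: δ(t1, 0) = (t1, 0, L) → [t1]1001101
Step 5: δ(t1, 1) = (t1, □, R) → □[t1]001101
Step 6: δ(t1, 0) = (t1, 0, L) → [t1]□001101

No transition is defined for δ(t1, □). By convention the machine halts and rejects.

Answer: Reject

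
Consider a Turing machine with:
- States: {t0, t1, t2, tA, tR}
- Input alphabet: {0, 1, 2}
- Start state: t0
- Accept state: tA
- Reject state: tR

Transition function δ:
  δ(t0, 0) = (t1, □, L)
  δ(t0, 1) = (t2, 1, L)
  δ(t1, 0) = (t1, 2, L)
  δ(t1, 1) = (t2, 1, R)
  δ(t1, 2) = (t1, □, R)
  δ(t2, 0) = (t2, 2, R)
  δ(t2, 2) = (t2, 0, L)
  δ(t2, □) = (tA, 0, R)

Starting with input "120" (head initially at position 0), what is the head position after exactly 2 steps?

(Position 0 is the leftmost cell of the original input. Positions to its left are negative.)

Execution trace (head position shown):
Step 0: [t0]120  (head at position 0)
Step 1: move left → [t2]□120  (head at position -1)
Step 2: move right → 0[tA]120  (head at position 0)

After 2 steps, the head is at position 0.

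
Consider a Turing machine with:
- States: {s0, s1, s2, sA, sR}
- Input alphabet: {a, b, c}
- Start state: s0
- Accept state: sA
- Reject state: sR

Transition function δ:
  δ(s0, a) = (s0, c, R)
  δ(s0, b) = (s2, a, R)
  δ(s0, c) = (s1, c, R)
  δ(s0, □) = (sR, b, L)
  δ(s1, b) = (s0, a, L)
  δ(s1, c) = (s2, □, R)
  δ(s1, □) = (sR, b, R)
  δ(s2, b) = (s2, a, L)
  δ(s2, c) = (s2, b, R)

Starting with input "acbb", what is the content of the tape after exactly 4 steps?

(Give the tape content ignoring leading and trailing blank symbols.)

Execution trace:
Initial: [s0]acbb
Step 1: δ(s0, a) = (s0, c, R) → c[s0]cbb
Step 2: δ(s0, c) = (s1, c, R) → cc[s1]bb
Step 3: δ(s1, b) = (s0, a, L) → c[s0]cab
Step 4: δ(s0, c) = (s1, c, R) → cc[s1]ab

No transition is defined for δ(s1, a). By convention the machine halts and rejects.

After 4 steps, the tape (ignoring leading/trailing blanks) is: ccab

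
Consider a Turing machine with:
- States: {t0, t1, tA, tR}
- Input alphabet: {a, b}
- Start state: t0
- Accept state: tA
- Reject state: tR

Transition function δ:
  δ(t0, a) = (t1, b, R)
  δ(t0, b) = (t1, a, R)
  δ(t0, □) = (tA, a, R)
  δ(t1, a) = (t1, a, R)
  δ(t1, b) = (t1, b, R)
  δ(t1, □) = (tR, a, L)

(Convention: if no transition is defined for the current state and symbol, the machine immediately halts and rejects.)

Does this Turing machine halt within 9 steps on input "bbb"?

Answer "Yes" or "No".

Execution trace:
Initial: [t0]bbb
Step 1: δ(t0, b) = (t1, a, R) → a[t1]bb
Step 2: δ(t1, b) = (t1, b, R) → ab[t1]b
Step 3: δ(t1, b) = (t1, b, R) → abb[t1]□
Step 4: δ(t1, □) = (tR, a, L) → ab[tR]ba

The machine reaches the reject state tR and halts.
The machine halted after 4 steps (within the 9-step bound).

Answer: Yes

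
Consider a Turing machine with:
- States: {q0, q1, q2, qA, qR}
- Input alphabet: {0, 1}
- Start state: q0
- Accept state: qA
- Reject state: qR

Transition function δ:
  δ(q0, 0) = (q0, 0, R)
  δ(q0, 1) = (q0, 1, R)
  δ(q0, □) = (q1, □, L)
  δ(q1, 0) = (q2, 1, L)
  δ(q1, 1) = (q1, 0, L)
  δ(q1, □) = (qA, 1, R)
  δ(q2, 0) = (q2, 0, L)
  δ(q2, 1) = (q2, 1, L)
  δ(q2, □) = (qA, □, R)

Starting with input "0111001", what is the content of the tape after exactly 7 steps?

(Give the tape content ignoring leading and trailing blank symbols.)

Execution trace:
Initial: [q0]0111001
Step 1: δ(q0, 0) = (q0, 0, R) → 0[q0]111001
Step 2: δ(q0, 1) = (q0, 1, R) → 01[q0]11001
Step 3: δ(q0, 1) = (q0, 1, R) → 011[q0]1001
Step 4: δ(q0, 1) = (q0, 1, R) → 0111[q0]001
Step 5: δ(q0, 0) = (q0, 0, R) → 01110[q0]01
Step 6: δ(q0, 0) = (q0, 0, R) → 011100[q0]1
Step 7: δ(q0, 1) = (q0, 1, R) → 0111001[q0]□

After 7 steps, the tape (ignoring leading/trailing blanks) is: 0111001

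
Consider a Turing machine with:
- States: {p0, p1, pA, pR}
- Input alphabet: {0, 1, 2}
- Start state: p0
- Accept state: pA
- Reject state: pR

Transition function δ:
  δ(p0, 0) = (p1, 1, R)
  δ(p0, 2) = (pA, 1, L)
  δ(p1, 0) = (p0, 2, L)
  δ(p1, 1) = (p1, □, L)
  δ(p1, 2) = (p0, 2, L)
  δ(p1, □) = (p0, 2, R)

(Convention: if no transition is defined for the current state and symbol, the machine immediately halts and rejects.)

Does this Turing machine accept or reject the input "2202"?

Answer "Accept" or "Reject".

Execution trace:
Initial: [p0]2202
Step 1: δ(p0, 2) = (pA, 1, L) → [pA]□1202

The machine reaches the accept state pA and halts.

Answer: Accept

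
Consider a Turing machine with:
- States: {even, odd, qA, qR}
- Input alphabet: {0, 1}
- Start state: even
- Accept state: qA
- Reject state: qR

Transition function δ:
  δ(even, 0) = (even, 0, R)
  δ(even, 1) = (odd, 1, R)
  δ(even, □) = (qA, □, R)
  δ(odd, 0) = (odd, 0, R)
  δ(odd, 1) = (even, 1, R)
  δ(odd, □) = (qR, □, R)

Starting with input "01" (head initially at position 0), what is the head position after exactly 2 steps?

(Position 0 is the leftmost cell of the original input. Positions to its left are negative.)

Execution trace (head position shown):
Step 0: [even]01  (head at position 0)
Step 1: move right → 0[even]1  (head at position 1)
Step 2: move right → 01[odd]□  (head at position 2)

After 2 steps, the head is at position 2.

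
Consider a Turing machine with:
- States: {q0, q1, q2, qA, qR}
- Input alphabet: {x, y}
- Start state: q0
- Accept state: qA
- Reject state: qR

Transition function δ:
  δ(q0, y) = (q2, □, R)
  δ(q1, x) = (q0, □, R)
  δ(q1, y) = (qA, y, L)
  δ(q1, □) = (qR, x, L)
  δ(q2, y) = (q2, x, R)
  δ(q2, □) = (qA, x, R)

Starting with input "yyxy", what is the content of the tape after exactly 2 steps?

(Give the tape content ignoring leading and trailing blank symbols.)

Execution trace:
Initial: [q0]yyxy
Step 1: δ(q0, y) = (q2, □, R) → □[q2]yxy
Step 2: δ(q2, y) = (q2, x, R) → □x[q2]xy

No transition is defined for δ(q2, x). By convention the machine halts and rejects.

After 2 steps, the tape (ignoring leading/trailing blanks) is: xxy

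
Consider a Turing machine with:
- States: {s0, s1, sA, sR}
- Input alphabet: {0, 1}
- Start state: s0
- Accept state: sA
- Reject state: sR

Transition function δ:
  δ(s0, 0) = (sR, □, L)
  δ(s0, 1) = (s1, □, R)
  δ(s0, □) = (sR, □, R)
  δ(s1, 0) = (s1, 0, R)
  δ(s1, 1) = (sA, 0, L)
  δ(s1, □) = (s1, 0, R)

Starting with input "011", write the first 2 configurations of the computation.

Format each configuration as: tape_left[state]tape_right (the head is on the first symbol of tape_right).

Transitions applied:
Step 1: δ(s0, 0) = (sR, □, L)

The first 2 configurations are:
[s0]011 ⊢ [sR]□□11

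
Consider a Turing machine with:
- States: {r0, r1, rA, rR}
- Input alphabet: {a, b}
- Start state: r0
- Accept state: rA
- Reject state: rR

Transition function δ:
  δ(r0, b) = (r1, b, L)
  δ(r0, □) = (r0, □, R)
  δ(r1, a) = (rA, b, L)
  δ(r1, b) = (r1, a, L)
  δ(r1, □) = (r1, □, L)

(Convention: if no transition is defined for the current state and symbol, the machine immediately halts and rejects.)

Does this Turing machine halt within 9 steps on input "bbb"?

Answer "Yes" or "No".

Execution trace:
Initial: [r0]bbb
Step 1: δ(r0, b) = (r1, b, L) → [r1]□bbb
Step 2: δ(r1, □) = (r1, □, L) → [r1]□□bbb
Step 3: δ(r1, □) = (r1, □, L) → [r1]□□□bbb
Step 4: δ(r1, □) = (r1, □, L) → [r1]□□□□bbb
Step 5: δ(r1, □) = (r1, □, L) → [r1]□□□□□bbb
Step 6: δ(r1, □) = (r1, □, L) → [r1]□□□□□□bbb
Step 7: δ(r1, □) = (r1, □, L) → [r1]□□□□□□□bbb
Step 8: δ(r1, □) = (r1, □, L) → [r1]□□□□□□□□bbb
Step 9: δ(r1, □) = (r1, □, L) → [r1]□□□□□□□□□bbb

The machine has not reached a halting state after 9 steps.
The machine did not halt within the 9-step bound.

Answer: No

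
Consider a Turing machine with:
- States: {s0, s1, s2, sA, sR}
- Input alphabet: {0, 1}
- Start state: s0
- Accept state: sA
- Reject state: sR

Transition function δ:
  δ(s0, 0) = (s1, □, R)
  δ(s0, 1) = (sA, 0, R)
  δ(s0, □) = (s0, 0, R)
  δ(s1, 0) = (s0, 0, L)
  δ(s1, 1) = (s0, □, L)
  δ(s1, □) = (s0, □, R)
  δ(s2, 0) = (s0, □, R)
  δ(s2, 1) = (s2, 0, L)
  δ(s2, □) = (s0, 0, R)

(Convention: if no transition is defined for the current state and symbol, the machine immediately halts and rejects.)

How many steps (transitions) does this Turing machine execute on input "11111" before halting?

Execution trace:
Initial: [s0]11111
Step 1: δ(s0, 1) = (sA, 0, R) → 0[sA]1111

The machine reaches the accept state sA and halts.

The machine executed 1 step before halting.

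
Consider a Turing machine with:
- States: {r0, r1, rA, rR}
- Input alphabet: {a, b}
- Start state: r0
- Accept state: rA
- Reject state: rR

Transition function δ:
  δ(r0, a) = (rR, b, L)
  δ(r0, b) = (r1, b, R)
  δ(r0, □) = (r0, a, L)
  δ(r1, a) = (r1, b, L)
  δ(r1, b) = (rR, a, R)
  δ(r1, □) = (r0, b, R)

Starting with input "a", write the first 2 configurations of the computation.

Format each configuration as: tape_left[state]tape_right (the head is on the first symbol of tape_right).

Transitions applied:
Step 1: δ(r0, a) = (rR, b, L)

The first 2 configurations are:
[r0]a ⊢ [rR]□b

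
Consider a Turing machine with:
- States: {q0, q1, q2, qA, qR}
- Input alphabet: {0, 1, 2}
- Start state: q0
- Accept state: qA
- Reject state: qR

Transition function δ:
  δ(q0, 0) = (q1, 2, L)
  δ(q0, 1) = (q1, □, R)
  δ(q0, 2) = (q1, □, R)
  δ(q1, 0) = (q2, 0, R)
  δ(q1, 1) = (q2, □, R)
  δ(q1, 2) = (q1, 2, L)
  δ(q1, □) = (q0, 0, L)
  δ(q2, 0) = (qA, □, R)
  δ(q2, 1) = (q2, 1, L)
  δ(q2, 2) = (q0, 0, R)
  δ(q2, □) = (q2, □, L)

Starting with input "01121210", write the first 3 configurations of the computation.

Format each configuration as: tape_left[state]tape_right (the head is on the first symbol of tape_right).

Transitions applied:
Step 1: δ(q0, 0) = (q1, 2, L)
Step 2: δ(q1, □) = (q0, 0, L)

The first 3 configurations are:
[q0]01121210 ⊢ [q1]□21121210 ⊢ [q0]□021121210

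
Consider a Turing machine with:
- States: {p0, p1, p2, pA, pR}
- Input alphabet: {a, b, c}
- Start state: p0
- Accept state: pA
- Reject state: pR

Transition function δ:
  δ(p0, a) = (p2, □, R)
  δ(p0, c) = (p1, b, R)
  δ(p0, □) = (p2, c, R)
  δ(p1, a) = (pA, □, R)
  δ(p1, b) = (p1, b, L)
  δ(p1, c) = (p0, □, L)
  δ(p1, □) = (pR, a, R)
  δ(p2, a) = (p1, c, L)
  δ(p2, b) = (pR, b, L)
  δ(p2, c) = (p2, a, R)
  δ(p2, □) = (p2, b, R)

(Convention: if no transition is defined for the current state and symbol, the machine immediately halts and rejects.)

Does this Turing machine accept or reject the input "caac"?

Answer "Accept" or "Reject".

Execution trace:
Initial: [p0]caac
Step 1: δ(p0, c) = (p1, b, R) → b[p1]aac
Step 2: δ(p1, a) = (pA, □, R) → b□[pA]ac

The machine reaches the accept state pA and halts.

Answer: Accept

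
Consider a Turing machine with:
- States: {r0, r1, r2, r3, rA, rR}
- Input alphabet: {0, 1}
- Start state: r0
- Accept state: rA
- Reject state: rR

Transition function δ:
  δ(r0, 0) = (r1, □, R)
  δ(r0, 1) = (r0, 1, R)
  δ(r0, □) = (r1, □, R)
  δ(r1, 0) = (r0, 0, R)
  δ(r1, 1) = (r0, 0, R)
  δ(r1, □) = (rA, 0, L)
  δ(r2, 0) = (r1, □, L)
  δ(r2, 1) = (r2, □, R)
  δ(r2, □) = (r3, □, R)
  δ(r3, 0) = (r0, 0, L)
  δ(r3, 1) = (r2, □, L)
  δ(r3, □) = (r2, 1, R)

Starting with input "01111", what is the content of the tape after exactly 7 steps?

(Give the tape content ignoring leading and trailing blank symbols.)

Execution trace:
Initial: [r0]01111
Step 1: δ(r0, 0) = (r1, □, R) → □[r1]1111
Step 2: δ(r1, 1) = (r0, 0, R) → □0[r0]111
Step 3: δ(r0, 1) = (r0, 1, R) → □01[r0]11
Step 4: δ(r0, 1) = (r0, 1, R) → □011[r0]1
Step 5: δ(r0, 1) = (r0, 1, R) → □0111[r0]□
Step 6: δ(r0, □) = (r1, □, R) → □0111□[r1]□
Step 7: δ(r1, □) = (rA, 0, L) → □0111[rA]□0

The machine reaches the accept state rA and halts.

After 7 steps, the tape (ignoring leading/trailing blanks) is: 0111□0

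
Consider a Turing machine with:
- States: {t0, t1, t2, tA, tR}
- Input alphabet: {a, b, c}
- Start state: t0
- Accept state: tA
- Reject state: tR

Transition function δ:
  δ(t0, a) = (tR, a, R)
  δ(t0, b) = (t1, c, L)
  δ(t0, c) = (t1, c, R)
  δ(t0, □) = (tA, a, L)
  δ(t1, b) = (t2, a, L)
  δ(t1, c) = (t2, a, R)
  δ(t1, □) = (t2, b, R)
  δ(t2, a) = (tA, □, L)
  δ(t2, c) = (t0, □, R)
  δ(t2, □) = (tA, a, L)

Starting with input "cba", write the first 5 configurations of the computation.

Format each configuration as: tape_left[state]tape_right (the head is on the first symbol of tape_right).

Transitions applied:
Step 1: δ(t0, c) = (t1, c, R)
Step 2: δ(t1, b) = (t2, a, L)
Step 3: δ(t2, c) = (t0, □, R)
Step 4: δ(t0, a) = (tR, a, R)

The first 5 configurations are:
[t0]cba ⊢ c[t1]ba ⊢ [t2]caa ⊢ □[t0]aa ⊢ □a[tR]a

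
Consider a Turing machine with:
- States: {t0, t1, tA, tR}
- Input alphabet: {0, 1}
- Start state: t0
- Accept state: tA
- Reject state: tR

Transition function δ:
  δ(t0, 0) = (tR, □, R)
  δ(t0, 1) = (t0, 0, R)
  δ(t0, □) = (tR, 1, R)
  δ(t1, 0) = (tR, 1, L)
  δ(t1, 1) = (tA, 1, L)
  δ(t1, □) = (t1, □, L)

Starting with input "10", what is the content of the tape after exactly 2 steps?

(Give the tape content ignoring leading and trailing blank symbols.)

Execution trace:
Initial: [t0]10
Step 1: δ(t0, 1) = (t0, 0, R) → 0[t0]0
Step 2: δ(t0, 0) = (tR, □, R) → 0□[tR]□

The machine reaches the reject state tR and halts.

After 2 steps, the tape (ignoring leading/trailing blanks) is: 0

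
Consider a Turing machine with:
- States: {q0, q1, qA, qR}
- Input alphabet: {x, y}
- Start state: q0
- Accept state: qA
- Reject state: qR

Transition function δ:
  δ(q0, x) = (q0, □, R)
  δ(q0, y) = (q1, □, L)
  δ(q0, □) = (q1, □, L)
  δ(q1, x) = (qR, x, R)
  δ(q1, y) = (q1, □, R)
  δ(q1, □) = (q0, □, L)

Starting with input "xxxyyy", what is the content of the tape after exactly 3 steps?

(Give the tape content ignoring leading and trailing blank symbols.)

Execution trace:
Initial: [q0]xxxyyy
Step 1: δ(q0, x) = (q0, □, R) → □[q0]xxyyy
Step 2: δ(q0, x) = (q0, □, R) → □□[q0]xyyy
Step 3: δ(q0, x) = (q0, □, R) → □□□[q0]yyy

After 3 steps, the tape (ignoring leading/trailing blanks) is: yyy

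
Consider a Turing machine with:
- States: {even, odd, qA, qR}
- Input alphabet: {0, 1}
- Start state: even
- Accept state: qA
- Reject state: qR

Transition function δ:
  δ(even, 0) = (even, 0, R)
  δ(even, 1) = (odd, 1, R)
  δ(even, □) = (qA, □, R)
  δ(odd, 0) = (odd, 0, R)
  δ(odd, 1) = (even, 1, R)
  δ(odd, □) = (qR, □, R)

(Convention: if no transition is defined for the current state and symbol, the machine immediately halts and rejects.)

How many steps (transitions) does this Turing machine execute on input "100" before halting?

Execution trace:
Initial: [even]100
Step 1: δ(even, 1) = (odd, 1, R) → 1[odd]00
Step 2: δ(odd, 0) = (odd, 0, R) → 10[odd]0
Step 3: δ(odd, 0) = (odd, 0, R) → 100[odd]□
Step 4: δ(odd, □) = (qR, □, R) → 100□[qR]□

The machine reaches the reject state qR and halts.

The machine executed 4 steps before halting.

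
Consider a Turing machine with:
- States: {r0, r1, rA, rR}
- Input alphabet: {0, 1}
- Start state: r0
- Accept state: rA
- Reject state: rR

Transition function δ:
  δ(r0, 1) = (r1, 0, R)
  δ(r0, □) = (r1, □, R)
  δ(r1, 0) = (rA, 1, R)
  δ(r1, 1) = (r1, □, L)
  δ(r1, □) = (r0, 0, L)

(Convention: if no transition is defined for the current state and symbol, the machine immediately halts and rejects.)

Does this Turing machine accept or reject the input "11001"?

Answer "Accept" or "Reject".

Execution trace:
Initial: [r0]11001
Step 1: δ(r0, 1) = (r1, 0, R) → 0[r1]1001
Step 2: δ(r1, 1) = (r1, □, L) → [r1]0□001
Step 3: δ(r1, 0) = (rA, 1, R) → 1[rA]□001

The machine reaches the accept state rA and halts.

Answer: Accept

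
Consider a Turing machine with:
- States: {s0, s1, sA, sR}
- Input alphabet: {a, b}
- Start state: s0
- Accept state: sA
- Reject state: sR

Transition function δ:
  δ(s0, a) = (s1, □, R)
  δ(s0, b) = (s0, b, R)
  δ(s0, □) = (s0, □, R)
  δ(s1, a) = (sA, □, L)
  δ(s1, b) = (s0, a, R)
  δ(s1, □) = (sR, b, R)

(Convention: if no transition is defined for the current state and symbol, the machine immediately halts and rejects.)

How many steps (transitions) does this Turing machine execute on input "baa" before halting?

Execution trace:
Initial: [s0]baa
Step 1: δ(s0, b) = (s0, b, R) → b[s0]aa
Step 2: δ(s0, a) = (s1, □, R) → b□[s1]a
Step 3: δ(s1, a) = (sA, □, L) → b[sA]□□

The machine reaches the accept state sA and halts.

The machine executed 3 steps before halting.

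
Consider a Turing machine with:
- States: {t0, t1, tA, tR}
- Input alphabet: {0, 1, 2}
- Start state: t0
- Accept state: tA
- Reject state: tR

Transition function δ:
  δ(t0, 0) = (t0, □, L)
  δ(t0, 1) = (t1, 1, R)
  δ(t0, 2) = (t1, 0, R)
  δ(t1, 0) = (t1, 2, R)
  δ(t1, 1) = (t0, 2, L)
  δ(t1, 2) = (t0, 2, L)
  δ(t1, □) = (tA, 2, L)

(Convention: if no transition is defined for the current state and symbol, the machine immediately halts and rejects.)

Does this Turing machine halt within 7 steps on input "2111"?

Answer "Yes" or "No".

Execution trace:
Initial: [t0]2111
Step 1: δ(t0, 2) = (t1, 0, R) → 0[t1]111
Step 2: δ(t1, 1) = (t0, 2, L) → [t0]0211
Step 3: δ(t0, 0) = (t0, □, L) → [t0]□□211

No transition is defined for δ(t0, □). By convention the machine halts and rejects.
The machine halted after 3 steps (within the 7-step bound).

Answer: Yes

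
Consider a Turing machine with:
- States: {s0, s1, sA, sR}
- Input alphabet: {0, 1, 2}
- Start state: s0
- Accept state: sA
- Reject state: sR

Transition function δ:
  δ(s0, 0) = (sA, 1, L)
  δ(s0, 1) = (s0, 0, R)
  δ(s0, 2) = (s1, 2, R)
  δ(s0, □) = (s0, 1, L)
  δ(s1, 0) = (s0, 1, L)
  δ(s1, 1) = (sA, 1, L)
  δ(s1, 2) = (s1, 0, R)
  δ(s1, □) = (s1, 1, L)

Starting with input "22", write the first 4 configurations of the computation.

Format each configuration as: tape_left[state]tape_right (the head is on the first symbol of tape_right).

Transitions applied:
Step 1: δ(s0, 2) = (s1, 2, R)
Step 2: δ(s1, 2) = (s1, 0, R)
Step 3: δ(s1, □) = (s1, 1, L)

The first 4 configurations are:
[s0]22 ⊢ 2[s1]2 ⊢ 20[s1]□ ⊢ 2[s1]01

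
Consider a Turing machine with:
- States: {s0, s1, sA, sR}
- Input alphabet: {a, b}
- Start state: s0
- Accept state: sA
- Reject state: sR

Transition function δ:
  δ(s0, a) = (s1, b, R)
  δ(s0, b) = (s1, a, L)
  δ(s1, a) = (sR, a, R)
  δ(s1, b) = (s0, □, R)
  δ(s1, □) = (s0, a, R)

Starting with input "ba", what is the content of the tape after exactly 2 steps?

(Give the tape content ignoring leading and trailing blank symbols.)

Execution trace:
Initial: [s0]ba
Step 1: δ(s0, b) = (s1, a, L) → [s1]□aa
Step 2: δ(s1, □) = (s0, a, R) → a[s0]aa

After 2 steps, the tape (ignoring leading/trailing blanks) is: aaa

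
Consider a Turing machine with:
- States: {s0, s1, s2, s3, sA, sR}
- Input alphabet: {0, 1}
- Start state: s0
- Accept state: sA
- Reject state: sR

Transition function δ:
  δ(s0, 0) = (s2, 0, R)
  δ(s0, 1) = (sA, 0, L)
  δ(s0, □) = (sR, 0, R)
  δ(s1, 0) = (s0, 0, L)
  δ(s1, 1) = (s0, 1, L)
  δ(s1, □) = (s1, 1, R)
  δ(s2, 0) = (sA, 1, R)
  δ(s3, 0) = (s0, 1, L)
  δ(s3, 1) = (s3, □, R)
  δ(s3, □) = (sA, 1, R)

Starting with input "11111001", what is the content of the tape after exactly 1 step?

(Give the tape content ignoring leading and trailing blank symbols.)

Execution trace:
Initial: [s0]11111001
Step 1: δ(s0, 1) = (sA, 0, L) → [sA]□01111001

The machine reaches the accept state sA and halts.

After 1 step, the tape (ignoring leading/trailing blanks) is: 01111001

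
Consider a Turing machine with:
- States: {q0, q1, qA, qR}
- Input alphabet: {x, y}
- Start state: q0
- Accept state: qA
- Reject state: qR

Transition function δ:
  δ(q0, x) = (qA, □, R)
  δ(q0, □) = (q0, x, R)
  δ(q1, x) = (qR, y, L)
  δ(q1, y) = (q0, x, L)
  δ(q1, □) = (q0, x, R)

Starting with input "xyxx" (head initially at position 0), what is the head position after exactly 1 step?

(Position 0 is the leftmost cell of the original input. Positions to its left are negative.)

Execution trace (head position shown):
Step 0: [q0]xyxx  (head at position 0)
Step 1: move right → □[qA]yxx  (head at position 1)

After 1 step, the head is at position 1.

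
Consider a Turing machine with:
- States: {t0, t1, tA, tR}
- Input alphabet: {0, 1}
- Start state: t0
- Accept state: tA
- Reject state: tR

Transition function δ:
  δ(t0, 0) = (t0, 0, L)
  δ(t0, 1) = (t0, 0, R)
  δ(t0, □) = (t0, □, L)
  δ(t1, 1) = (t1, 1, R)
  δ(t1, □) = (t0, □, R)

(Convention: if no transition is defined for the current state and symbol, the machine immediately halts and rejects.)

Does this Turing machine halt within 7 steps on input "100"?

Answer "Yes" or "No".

Execution trace:
Initial: [t0]100
Step 1: δ(t0, 1) = (t0, 0, R) → 0[t0]00
Step 2: δ(t0, 0) = (t0, 0, L) → [t0]000
Step 3: δ(t0, 0) = (t0, 0, L) → [t0]□000
Step 4: δ(t0, □) = (t0, □, L) → [t0]□□000
Step 5: δ(t0, □) = (t0, □, L) → [t0]□□□000
Step 6: δ(t0, □) = (t0, □, L) → [t0]□□□□000
Step 7: δ(t0, □) = (t0, □, L) → [t0]□□□□□000

The machine has not reached a halting state after 7 steps.
The machine did not halt within the 7-step bound.

Answer: No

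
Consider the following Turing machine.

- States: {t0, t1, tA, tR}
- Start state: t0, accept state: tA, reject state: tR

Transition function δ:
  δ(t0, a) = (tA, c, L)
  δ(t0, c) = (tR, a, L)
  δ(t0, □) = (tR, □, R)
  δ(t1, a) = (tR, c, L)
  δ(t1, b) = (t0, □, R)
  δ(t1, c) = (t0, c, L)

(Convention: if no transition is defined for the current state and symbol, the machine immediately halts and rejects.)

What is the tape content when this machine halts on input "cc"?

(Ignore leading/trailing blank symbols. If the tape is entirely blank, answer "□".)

Execution trace:
Initial: [t0]cc
Step 1: δ(t0, c) = (tR, a, L) → [tR]□ac

The machine reaches the reject state tR and halts.

Final tape (ignoring leading/trailing blanks): ac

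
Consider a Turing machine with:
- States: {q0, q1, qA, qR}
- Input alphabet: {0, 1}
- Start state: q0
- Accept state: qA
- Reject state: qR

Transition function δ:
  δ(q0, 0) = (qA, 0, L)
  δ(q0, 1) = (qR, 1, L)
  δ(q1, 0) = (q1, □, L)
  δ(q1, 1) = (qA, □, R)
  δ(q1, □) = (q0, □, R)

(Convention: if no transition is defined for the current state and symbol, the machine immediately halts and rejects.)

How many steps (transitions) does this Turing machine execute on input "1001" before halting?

Execution trace:
Initial: [q0]1001
Step 1: δ(q0, 1) = (qR, 1, L) → [qR]□1001

The machine reaches the reject state qR and halts.

The machine executed 1 step before halting.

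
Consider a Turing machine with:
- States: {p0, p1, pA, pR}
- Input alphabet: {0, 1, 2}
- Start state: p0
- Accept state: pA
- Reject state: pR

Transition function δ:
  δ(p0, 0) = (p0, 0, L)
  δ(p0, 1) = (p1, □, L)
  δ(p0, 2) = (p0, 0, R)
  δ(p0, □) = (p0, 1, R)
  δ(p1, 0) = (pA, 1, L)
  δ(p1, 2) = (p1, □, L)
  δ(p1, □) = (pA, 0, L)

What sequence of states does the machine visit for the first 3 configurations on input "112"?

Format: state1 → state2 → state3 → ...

Execution trace:
Initial: [p0]112
Step 1: δ(p0, 1) = (p1, □, L) → [p1]□□12
Step 2: δ(p1, □) = (pA, 0, L) → [pA]□0□12

The machine reaches the accept state pA and halts.

State sequence: p0 → p1 → pA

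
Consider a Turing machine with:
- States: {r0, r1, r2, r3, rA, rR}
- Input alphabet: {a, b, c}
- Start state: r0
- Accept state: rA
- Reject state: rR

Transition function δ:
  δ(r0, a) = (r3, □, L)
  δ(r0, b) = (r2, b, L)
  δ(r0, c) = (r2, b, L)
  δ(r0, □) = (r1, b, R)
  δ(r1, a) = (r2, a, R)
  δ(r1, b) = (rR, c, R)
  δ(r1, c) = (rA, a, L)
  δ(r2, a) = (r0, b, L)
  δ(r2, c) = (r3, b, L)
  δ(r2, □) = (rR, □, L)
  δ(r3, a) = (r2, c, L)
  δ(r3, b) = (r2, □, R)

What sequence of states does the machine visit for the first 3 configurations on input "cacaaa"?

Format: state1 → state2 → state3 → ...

Execution trace:
Initial: [r0]cacaaa
Step 1: δ(r0, c) = (r2, b, L) → [r2]□bacaaa
Step 2: δ(r2, □) = (rR, □, L) → [rR]□□bacaaa

The machine reaches the reject state rR and halts.

State sequence: r0 → r2 → rR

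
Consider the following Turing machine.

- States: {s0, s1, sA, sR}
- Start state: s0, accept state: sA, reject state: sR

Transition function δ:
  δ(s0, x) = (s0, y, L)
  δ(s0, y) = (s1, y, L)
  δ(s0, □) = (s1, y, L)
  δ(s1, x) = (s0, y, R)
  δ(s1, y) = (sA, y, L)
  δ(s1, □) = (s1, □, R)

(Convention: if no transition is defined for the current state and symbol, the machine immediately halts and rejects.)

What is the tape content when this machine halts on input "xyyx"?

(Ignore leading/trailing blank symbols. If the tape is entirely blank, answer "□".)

Execution trace:
Initial: [s0]xyyx
Step 1: δ(s0, x) = (s0, y, L) → [s0]□yyyx
Step 2: δ(s0, □) = (s1, y, L) → [s1]□yyyyx
Step 3: δ(s1, □) = (s1, □, R) → □[s1]yyyyx
Step 4: δ(s1, y) = (sA, y, L) → [sA]□yyyyx

The machine reaches the accept state sA and halts.

Final tape (ignoring leading/trailing blanks): yyyyx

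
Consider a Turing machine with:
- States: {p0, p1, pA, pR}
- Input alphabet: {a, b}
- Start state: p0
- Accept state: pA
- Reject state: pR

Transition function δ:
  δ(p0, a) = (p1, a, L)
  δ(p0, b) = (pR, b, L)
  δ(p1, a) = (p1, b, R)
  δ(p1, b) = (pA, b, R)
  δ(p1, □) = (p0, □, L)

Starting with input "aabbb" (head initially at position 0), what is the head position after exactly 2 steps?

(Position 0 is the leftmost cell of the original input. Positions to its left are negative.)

Execution trace (head position shown):
Step 0: [p0]aabbb  (head at position 0)
Step 1: move left → [p1]□aabbb  (head at position -1)
Step 2: move left → [p0]□□aabbb  (head at position -2)

After 2 steps, the head is at position -2.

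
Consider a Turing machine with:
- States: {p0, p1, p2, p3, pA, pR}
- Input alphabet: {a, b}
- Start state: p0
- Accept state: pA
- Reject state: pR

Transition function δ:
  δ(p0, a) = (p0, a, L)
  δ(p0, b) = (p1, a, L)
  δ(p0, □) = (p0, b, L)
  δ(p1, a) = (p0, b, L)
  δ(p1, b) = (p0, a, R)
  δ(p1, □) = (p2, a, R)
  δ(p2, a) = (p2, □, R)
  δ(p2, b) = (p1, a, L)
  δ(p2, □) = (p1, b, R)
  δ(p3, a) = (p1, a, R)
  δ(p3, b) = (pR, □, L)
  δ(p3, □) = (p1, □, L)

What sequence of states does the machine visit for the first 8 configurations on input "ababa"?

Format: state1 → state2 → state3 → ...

Execution trace:
Initial: [p0]ababa
Step 1: δ(p0, a) = (p0, a, L) → [p0]□ababa
Step 2: δ(p0, □) = (p0, b, L) → [p0]□bababa
Step 3: δ(p0, □) = (p0, b, L) → [p0]□bbababa
Step 4: δ(p0, □) = (p0, b, L) → [p0]□bbbababa
Step 5: δ(p0, □) = (p0, b, L) → [p0]□bbbbababa
Step 6: δ(p0, □) = (p0, b, L) → [p0]□bbbbbababa
Step 7: δ(p0, □) = (p0, b, L) → [p0]□bbbbbbababa

State sequence: p0 → p0 → p0 → p0 → p0 → p0 → p0 → p0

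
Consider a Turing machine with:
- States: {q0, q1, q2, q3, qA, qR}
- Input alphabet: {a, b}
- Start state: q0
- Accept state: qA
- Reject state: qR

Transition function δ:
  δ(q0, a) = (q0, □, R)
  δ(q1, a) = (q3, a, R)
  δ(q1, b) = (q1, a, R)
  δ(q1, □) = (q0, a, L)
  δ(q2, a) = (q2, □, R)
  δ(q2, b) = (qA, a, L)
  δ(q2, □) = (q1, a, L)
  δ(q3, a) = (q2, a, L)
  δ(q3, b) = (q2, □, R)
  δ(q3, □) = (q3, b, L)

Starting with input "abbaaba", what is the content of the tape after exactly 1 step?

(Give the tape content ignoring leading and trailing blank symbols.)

Execution trace:
Initial: [q0]abbaaba
Step 1: δ(q0, a) = (q0, □, R) → □[q0]bbaaba

No transition is defined for δ(q0, b). By convention the machine halts and rejects.

After 1 step, the tape (ignoring leading/trailing blanks) is: bbaaba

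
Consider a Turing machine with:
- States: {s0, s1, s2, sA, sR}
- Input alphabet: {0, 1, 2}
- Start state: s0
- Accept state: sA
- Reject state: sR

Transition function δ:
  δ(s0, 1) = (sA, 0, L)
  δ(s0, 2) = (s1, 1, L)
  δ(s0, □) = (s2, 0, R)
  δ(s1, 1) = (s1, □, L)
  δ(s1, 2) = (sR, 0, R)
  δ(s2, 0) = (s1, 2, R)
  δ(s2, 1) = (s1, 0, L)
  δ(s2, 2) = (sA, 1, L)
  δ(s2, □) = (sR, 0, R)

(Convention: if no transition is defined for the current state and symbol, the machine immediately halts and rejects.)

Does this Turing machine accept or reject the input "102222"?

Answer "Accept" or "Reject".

Execution trace:
Initial: [s0]102222
Step 1: δ(s0, 1) = (sA, 0, L) → [sA]□002222

The machine reaches the accept state sA and halts.

Answer: Accept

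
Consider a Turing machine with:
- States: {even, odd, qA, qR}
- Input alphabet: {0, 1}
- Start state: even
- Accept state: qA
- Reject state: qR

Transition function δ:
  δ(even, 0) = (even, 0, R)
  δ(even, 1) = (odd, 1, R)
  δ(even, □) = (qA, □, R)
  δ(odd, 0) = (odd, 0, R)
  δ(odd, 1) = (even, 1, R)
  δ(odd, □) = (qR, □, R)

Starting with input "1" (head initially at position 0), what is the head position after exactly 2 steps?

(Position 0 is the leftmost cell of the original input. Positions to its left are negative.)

Execution trace (head position shown):
Step 0: [even]1  (head at position 0)
Step 1: move right → 1[odd]□  (head at position 1)
Step 2: move right → 1□[qR]□  (head at position 2)

After 2 steps, the head is at position 2.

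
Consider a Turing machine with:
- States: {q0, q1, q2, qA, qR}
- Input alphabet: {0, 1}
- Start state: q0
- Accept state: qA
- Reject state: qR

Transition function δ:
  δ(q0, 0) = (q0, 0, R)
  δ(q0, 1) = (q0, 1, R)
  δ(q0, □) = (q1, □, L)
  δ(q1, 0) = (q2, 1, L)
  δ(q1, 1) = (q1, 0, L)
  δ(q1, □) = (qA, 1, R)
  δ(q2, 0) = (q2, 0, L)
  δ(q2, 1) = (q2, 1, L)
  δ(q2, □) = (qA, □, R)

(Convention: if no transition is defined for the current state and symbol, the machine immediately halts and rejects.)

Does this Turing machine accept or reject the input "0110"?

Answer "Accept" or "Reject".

Execution trace:
Initial: [q0]0110
Step 1: δ(q0, 0) = (q0, 0, R) → 0[q0]110
Step 2: δ(q0, 1) = (q0, 1, R) → 01[q0]10
Step 3: δ(q0, 1) = (q0, 1, R) → 011[q0]0
Step 4: δ(q0, 0) = (q0, 0, R) → 0110[q0]□
Step 5: δ(q0, □) = (q1, □, L) → 011[q1]0□
Step 6: δ(q1, 0) = (q2, 1, L) → 01[q2]11□
Step 7: δ(q2, 1) = (q2, 1, L) → 0[q2]111□
Step 8: δ(q2, 1) = (q2, 1, L) → [q2]0111□
Step 9: δ(q2, 0) = (q2, 0, L) → [q2]□0111□
Step 10: δ(q2, □) = (qA, □, R) → □[qA]0111□

The machine reaches the accept state qA and halts.

Answer: Accept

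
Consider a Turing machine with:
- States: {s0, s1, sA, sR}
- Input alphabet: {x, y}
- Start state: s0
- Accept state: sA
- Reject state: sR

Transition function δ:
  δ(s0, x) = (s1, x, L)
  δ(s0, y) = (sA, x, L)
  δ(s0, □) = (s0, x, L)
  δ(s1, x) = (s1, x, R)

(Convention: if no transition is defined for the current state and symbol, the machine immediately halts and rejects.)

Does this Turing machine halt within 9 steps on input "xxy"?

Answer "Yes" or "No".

Execution trace:
Initial: [s0]xxy
Step 1: δ(s0, x) = (s1, x, L) → [s1]□xxy

No transition is defined for δ(s1, □). By convention the machine halts and rejects.
The machine halted after 1 step (within the 9-step bound).

Answer: Yes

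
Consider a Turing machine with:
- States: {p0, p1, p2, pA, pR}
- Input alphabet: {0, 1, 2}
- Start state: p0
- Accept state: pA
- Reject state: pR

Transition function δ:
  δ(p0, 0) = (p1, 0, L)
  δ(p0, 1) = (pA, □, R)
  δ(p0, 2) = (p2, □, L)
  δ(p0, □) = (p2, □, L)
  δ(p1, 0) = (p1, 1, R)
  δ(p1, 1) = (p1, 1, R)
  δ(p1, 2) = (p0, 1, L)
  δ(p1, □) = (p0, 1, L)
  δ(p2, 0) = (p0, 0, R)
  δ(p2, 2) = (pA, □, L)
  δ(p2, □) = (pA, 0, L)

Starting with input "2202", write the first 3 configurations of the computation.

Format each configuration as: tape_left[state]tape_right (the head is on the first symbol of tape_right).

Transitions applied:
Step 1: δ(p0, 2) = (p2, □, L)
Step 2: δ(p2, □) = (pA, 0, L)

The first 3 configurations are:
[p0]2202 ⊢ [p2]□□202 ⊢ [pA]□0□202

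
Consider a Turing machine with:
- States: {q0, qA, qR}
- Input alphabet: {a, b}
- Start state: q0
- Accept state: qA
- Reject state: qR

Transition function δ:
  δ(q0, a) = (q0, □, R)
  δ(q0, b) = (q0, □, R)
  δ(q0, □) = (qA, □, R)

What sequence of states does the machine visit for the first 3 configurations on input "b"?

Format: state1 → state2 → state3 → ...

Execution trace:
Initial: [q0]b
Step 1: δ(q0, b) = (q0, □, R) → □[q0]□
Step 2: δ(q0, □) = (qA, □, R) → □□[qA]□

The machine reaches the accept state qA and halts.

State sequence: q0 → q0 → qA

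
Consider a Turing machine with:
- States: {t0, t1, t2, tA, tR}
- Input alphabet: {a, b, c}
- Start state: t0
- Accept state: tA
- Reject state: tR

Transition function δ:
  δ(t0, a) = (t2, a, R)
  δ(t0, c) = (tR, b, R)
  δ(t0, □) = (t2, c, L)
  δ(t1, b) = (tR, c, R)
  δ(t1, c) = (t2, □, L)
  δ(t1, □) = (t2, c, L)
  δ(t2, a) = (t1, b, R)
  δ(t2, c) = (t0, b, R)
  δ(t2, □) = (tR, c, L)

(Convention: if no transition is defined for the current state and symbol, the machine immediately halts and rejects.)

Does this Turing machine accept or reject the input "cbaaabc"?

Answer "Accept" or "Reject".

Execution trace:
Initial: [t0]cbaaabc
Step 1: δ(t0, c) = (tR, b, R) → b[tR]baaabc

The machine reaches the reject state tR and halts.

Answer: Reject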